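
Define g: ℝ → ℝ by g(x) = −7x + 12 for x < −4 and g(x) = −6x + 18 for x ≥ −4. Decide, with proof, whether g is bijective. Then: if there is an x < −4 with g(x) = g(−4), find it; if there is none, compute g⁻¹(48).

-30/7

Both pieces are strictly decreasing (slopes −7 and −6), so each is injective on its own interval.
The left piece maps (−∞, −4) onto (40, ∞); the right piece maps [−4, ∞) onto (−∞, 42].
These images overlap. In particular g(−4) = 42 (right piece), and solving −7x + 12 = 42 on the left piece gives x = −30/7 < −4.
So g(−30/7) = g(−4) with −30/7 ≠ −4, and g is not injective, hence not bijective. This x = −30/7 is the requested value below −4.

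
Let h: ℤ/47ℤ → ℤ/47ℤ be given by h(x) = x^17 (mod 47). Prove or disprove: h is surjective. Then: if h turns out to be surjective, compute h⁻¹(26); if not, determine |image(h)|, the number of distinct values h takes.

Since 47 is prime, the nonzero elements of ℤ/47ℤ form a cyclic group of order 46.
As gcd(17, 46) = 1, raising to the 17th power is a bijection on this group: if a^17 ≡ b^17 then (ab^{−1})^17 = 1, and the only element of order dividing gcd(17, 46) = 1 is 1, so a = b.
With h(0) = 0 this makes h injective on all of ℤ/47ℤ, hence bijective (finite equal-size domain and codomain). In particular h is surjective.
Since h is surjective, we find the preimage of 26. The inverse of x ↦ x^17 on (ℤ/47ℤ)^× is x ↦ x^19, because 17·19 = 323 = 7·46 + 1 ≡ 1 (mod 46) and x^{46} = 1 for x ≠ 0 (Fermat). So h⁻¹(26) = 26^19 mod 47.
Repeated squaring mod 47: 26^1 ≡ 26, 26^2 ≡ 26² = 676 ≡ 18, 26^4 ≡ 18² = 324 ≡ 42, 26^8 ≡ 42² = 1764 ≡ 25, 26^16 ≡ 25² = 625 ≡ 14. Since 19 = 16 + 2 + 1, 26^19 ≡ 14·18·26: 14·18 = 252 ≡ 17, then 17·26 = 442 ≡ 19. So 26^19 ≡ 19 (mod 47).
Hence h⁻¹(26) = 19.

19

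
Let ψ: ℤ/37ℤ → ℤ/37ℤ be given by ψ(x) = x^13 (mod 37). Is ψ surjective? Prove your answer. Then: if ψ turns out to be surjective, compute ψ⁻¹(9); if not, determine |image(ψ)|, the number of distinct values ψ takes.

16

Since 37 is prime, the nonzero elements of ℤ/37ℤ form a cyclic group of order 36.
As gcd(13, 36) = 1, raising to the 13th power is a bijection on this group: if u^13 ≡ v^13 then (uv^{−1})^13 = 1, and the only element of order dividing gcd(13, 36) = 1 is 1, so u = v.
With ψ(0) = 0 this makes ψ injective on all of ℤ/37ℤ, hence bijective (finite equal-size domain and codomain). In particular ψ is surjective.
Since ψ is surjective, we find the preimage of 9. The inverse of x ↦ x^13 on (ℤ/37ℤ)^× is x ↦ x^25, because 13·25 = 325 = 9·36 + 1 ≡ 1 (mod 36) and x^{36} = 1 for x ≠ 0 (Fermat). So ψ⁻¹(9) = 9^25 mod 37.
Repeated squaring mod 37: 9^1 ≡ 9, 9^2 ≡ 9² = 81 ≡ 7, 9^4 ≡ 7² = 49 ≡ 12, 9^8 ≡ 12² = 144 ≡ 33, 9^16 ≡ 33² = 1089 ≡ 16. Since 25 = 16 + 8 + 1, 9^25 ≡ 16·33·9: 16·33 = 528 ≡ 10, then 10·9 = 90 ≡ 16. So 9^25 ≡ 16 (mod 37).
Hence ψ⁻¹(9) = 16.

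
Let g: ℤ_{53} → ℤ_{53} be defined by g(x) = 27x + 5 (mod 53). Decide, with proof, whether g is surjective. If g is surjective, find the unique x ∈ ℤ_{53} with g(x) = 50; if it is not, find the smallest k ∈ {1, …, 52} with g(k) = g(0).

Recall: g is surjective if every y in the codomain equals g(x) for some x in the domain.
Since gcd(27, 53) = 1, 27 is invertible modulo 53. Euclid's algorithm: 53 = 1·27 + 26, 27 = 1·26 + 1; back-substituting gives 1 = 2·27 − 1·53, so 27⁻¹ ≡ 2 (mod 53).
For any y ∈ ℤ_{53}, x = 2(y − 5) mod 53 satisfies g(x) = 27·2(y − 5) + 5 ≡ y (since 27·2 ≡ 1 mod 53). So every y has a preimage.
So g is surjective.
Since g is surjective, we find g⁻¹(50): we need 27x ≡ 50 − 5 ≡ 45 (mod 53). Using 27⁻¹ = 2: x ≡ 2·45 = 90 = 1·53 + 37, so x = 37.
Check: g(37) = 27·37 + 5 = 1004 = 18·53 + 50 ≡ 50 (mod 53).

37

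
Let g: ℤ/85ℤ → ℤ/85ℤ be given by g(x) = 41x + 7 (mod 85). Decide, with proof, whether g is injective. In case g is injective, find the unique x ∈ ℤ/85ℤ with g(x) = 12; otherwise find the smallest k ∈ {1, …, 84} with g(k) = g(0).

Recall that injectivity means: for all s, t in the domain, g(s) = g(t) implies s = t.
If g(s) = g(t), then 41s ≡ 41t (mod 85). Because gcd(41, 85) = 1, we may cancel 41 to get s ≡ t (mod 85).
Thus g is injective.
We now compute 41⁻¹ mod 85 explicitly. Euclid's algorithm: 85 = 2·41 + 3, 41 = 13·3 + 2, 3 = 1·2 + 1; back-substituting gives 1 = 56·41 − 27·85, so 41⁻¹ ≡ 56 (mod 85).
Since g is injective, we compute g⁻¹(12): solve 41x + 7 ≡ 12 (mod 85), i.e. 41x ≡ 5 (mod 85).
Multiplying by 41⁻¹ = 56 gives x ≡ 56·5 = 280 = 3·85 + 25 ≡ 25 (mod 85).
Check: g(25) = 41·25 + 7 = 1032 = 12·85 + 12 ≡ 12 (mod 85).

25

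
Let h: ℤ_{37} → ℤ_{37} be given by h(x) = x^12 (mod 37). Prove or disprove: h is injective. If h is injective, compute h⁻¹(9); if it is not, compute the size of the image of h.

h(3): Repeated squaring mod 37: 3^1 ≡ 3, 3^2 ≡ 3² = 9, 3^4 ≡ 9² = 81 ≡ 7, 3^8 ≡ 7² = 49 ≡ 12. Since 12 = 8 + 4, 3^12 ≡ 12·7: 12·7 = 84 ≡ 10. So 3^12 ≡ 10 (mod 37).
h(4): Repeated squaring mod 37: 4^1 ≡ 4, 4^2 ≡ 4² = 16, 4^4 ≡ 16² = 256 ≡ 34, 4^8 ≡ 34² = 1156 ≡ 9. Since 12 = 8 + 4, 4^12 ≡ 9·34: 9·34 = 306 ≡ 10. So 4^12 ≡ 10 (mod 37).
So h(3) = h(4) = 10 while 3 ≠ 4, so h is not injective.
Since h is not injective, we determine |image(h)|. Computing x^12 mod 37 for each x (by repeated squaring, reducing mod 37 at every step), the values h(0), h(1), …, h(36) are: 0, 1, 26, 10, 10, 10, 1, 10, 1, 26, 1, 1, 26, 10, 1, 26, 26, 26, 10, 10, 26, 26, 26, 1, 10, 26, 1, 1, 26, 1, 10, 1, 10, 10, 10, 26, 1.
The distinct values are {0, 1, 10, 26}; there are 4 of them.

4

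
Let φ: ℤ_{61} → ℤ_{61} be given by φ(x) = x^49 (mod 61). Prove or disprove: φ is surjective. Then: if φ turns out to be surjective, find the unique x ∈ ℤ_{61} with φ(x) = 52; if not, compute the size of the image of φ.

Since 61 is prime, the nonzero elements of ℤ_{61} form a cyclic group of order 60.
As gcd(49, 60) = 1, raising to the 49th power is a bijection on this group: if a^49 ≡ b^49 then (ab^{−1})^49 = 1, and the only element of order dividing gcd(49, 60) = 1 is 1, so a = b.
With φ(0) = 0 this makes φ injective on all of ℤ_{61}, hence bijective (finite equal-size domain and codomain). In particular φ is surjective.
Since φ is surjective, we find the preimage of 52. The inverse of x ↦ x^49 on (ℤ_{61})^× is x ↦ x^49, because 49·49 = 2401 = 40·60 + 1 ≡ 1 (mod 60) and x^{60} = 1 for x ≠ 0 (Fermat). So φ⁻¹(52) = 52^49 mod 61.
Repeated squaring mod 61: 52^1 ≡ 52, 52^2 ≡ 52² = 2704 ≡ 20, 52^4 ≡ 20² = 400 ≡ 34, 52^8 ≡ 34² = 1156 ≡ 58, 52^16 ≡ 58² = 3364 ≡ 9, 52^32 ≡ 9² = 81 ≡ 20. Since 49 = 32 + 16 + 1, 52^49 ≡ 20·9·52: 20·9 = 180 ≡ 58, then 58·52 = 3016 ≡ 27. So 52^49 ≡ 27 (mod 61).
Hence φ⁻¹(52) = 27.

27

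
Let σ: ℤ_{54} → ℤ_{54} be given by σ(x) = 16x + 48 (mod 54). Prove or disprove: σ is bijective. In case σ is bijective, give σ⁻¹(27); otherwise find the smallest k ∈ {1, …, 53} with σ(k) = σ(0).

27

We have gcd(16, 54) = 2 > 1. Taking u = 0 and v = 27: σ(0) = 48 and σ(27) = 16·27 + 48 = 480 ≡ 48 (mod 54).
So σ(0) = σ(27) while 0 ≠ 27, so σ is not injective, hence not bijective.
Since σ is not bijective, we find the least positive k with σ(k) = σ(0): this means 16k ≡ 0 (mod 54), i.e. 54 ∣ 16k. Since gcd(16, 54) = 2, dividing through by 2 this holds exactly when 27 ∣ 8k, and as gcd(8, 27) = 1, exactly when 27 ∣ k.
The smallest positive such k is 27.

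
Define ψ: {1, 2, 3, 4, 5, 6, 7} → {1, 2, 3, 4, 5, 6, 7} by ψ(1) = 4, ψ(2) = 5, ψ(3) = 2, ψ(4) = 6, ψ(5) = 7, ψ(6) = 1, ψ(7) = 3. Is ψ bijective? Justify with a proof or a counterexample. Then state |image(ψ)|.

The values 4, 5, 2, 6, 7, 1, 3 are a permutation of {1, 2, 3, 4, 5, 6, 7}: each element appears exactly once.
So ψ is injective and surjective, hence bijective.
The image of ψ is {1, 2, 3, 4, 5, 6, 7}, which has 7 elements.

7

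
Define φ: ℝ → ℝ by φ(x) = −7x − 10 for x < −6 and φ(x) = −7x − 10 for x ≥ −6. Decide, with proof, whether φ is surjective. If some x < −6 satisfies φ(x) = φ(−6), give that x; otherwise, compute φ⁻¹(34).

Both pieces are strictly decreasing (slopes −7 and −7), so each is injective on its own interval.
The left piece maps (−∞, −6) onto (32, ∞); the right piece maps [−6, ∞) onto (−∞, 32].
These images together cover ℝ, so φ is surjective.
Because the two images are disjoint, no x < −6 has φ(x) = φ(−6), so we compute φ⁻¹(34): 34 lies in (32, ∞), so solve −7x − 10 = 34: x = (34 + 10)/(−7) = −44/7.

-44/7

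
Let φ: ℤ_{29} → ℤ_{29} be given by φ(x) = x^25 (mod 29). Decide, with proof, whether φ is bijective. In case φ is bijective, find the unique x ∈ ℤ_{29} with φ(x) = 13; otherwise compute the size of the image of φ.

5

Since 29 is prime, the nonzero elements of ℤ_{29} form a cyclic group of order 28.
As gcd(25, 28) = 1, raising to the 25th power is a bijection on this group: if s^25 ≡ t^25 then (st^{−1})^25 = 1, and the only element of order dividing gcd(25, 28) = 1 is 1, so s = t.
With φ(0) = 0 this makes φ injective on all of ℤ_{29}, hence bijective (finite equal-size domain and codomain). In particular φ is bijective.
Since φ is bijective, we find the preimage of 13. The inverse of x ↦ x^25 on (ℤ_{29})^× is x ↦ x^9, because 25·9 = 225 = 8·28 + 1 ≡ 1 (mod 28) and x^{28} = 1 for x ≠ 0 (Fermat). So φ⁻¹(13) = 13^9 mod 29.
Repeated squaring mod 29: 13^1 ≡ 13, 13^2 ≡ 13² = 169 ≡ 24, 13^4 ≡ 24² = 576 ≡ 25, 13^8 ≡ 25² = 625 ≡ 16. Since 9 = 8 + 1, 13^9 ≡ 16·13: 16·13 = 208 ≡ 5. So 13^9 ≡ 5 (mod 29).
Hence φ⁻¹(13) = 5.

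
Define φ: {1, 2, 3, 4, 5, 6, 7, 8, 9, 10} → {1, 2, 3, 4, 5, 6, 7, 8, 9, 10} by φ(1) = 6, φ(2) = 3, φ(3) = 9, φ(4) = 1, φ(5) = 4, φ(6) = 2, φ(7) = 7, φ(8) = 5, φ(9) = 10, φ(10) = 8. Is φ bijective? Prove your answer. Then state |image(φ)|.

The values 6, 3, 9, 1, 4, 2, 7, 5, 10, 8 are a permutation of {1, 2, 3, 4, 5, 6, 7, 8, 9, 10}: each element appears exactly once.
So φ is injective and surjective, hence bijective.
The image of φ is {1, 2, 3, 4, 5, 6, 7, 8, 9, 10}, which has 10 elements.

10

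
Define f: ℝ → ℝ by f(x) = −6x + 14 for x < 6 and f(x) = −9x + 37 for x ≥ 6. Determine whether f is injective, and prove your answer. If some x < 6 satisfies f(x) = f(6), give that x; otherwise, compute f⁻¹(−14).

31/6

Both pieces are strictly decreasing (slopes −6 and −9), so each is injective on its own interval.
The left piece maps (−∞, 6) onto (−22, ∞); the right piece maps [6, ∞) onto (−∞, −17].
These images overlap. In particular f(6) = −17 (right piece), and solving −6x + 14 = −17 on the left piece gives x = 31/6 < 6.
So f(31/6) = f(6) with 31/6 ≠ 6, and f is not injective. This x = 31/6 is the requested value below 6.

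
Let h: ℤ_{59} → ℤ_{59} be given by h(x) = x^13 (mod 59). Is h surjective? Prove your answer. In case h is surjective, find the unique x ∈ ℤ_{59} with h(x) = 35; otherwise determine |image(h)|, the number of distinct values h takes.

Since 59 is prime, the nonzero elements of ℤ_{59} form a cyclic group of order 58.
As gcd(13, 58) = 1, raising to the 13th power is a bijection on this group: if x_1^13 ≡ x_2^13 then (x_1x_2^{−1})^13 = 1, and the only element of order dividing gcd(13, 58) = 1 is 1, so x_1 = x_2.
With h(0) = 0 this makes h injective on all of ℤ_{59}, hence bijective (finite equal-size domain and codomain). In particular h is surjective.
Since h is surjective, we find the preimage of 35. The inverse of x ↦ x^13 on (ℤ_{59})^× is x ↦ x^9, because 13·9 = 117 = 2·58 + 1 ≡ 1 (mod 58) and x^{58} = 1 for x ≠ 0 (Fermat). So h⁻¹(35) = 35^9 mod 59.
Repeated squaring mod 59: 35^1 ≡ 35, 35^2 ≡ 35² = 1225 ≡ 45, 35^4 ≡ 45² = 2025 ≡ 19, 35^8 ≡ 19² = 361 ≡ 7. Since 9 = 8 + 1, 35^9 ≡ 7·35: 7·35 = 245 ≡ 9. So 35^9 ≡ 9 (mod 59).
Hence h⁻¹(35) = 9.

9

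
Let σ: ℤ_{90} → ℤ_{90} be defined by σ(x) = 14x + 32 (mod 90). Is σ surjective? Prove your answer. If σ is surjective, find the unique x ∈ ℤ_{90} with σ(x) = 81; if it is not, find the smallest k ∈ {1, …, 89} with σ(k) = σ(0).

45

Since gcd(14, 90) = 2, we have 14x ≡ 0 (mod 2) for all x, so σ(x) ≡ 0 (mod 2).
But 1 ≢ 0 (mod 2), so 1 ∈ ℤ_{90} has no preimage. So σ is not surjective.
Since σ is not surjective, we find the least positive k with σ(k) = σ(0): this means 14k ≡ 0 (mod 90), i.e. 90 ∣ 14k. Since gcd(14, 90) = 2, dividing through by 2 this holds exactly when 45 ∣ 7k, and as gcd(7, 45) = 1, exactly when 45 ∣ k.
The smallest positive such k is 45.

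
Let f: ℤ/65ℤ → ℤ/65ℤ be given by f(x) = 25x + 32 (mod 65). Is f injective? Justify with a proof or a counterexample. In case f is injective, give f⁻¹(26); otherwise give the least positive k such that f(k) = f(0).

13

We have gcd(25, 65) = 5 > 1. Taking x_1 = 0 and x_2 = 13: f(0) = 32 and f(13) = 25·13 + 32 = 357 ≡ 32 (mod 65).
So f(0) = f(13) while 0 ≠ 13, therefore f is not injective.
Since f is not injective, we find the least positive k with f(k) = f(0): this means 25k ≡ 0 (mod 65), i.e. 65 ∣ 25k. Since gcd(25, 65) = 5, dividing through by 5 this holds exactly when 13 ∣ 5k, and as gcd(5, 13) = 1, exactly when 13 ∣ k.
The smallest positive such k is 13.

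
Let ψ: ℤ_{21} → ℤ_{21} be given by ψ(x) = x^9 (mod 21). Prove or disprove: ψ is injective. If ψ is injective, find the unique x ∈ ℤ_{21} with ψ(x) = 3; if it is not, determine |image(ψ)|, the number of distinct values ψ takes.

ψ(1) = 1^9 = 1.
ψ(4): Repeated squaring mod 21: 4^1 ≡ 4, 4^2 ≡ 4² = 16, 4^4 ≡ 16² = 256 ≡ 4, 4^8 ≡ 4² = 16. Since 9 = 8 + 1, 4^9 ≡ 16·4: 16·4 = 64 ≡ 1. So 4^9 ≡ 1 (mod 21).
So ψ(1) = ψ(4) = 1 while 1 ≠ 4, therefore ψ is not injective.
Since ψ is not injective, we determine |image(ψ)|. Computing x^9 mod 21 for each x (by repeated squaring, reducing mod 21 at every step), the values ψ(0), ψ(1), …, ψ(20) are: 0, 1, 8, 6, 1, 20, 6, 7, 8, 15, 13, 8, 6, 13, 14, 15, 1, 20, 15, 13, 20.
The distinct values are {0, 1, 6, 7, 8, 13, 14, 15, 20}; there are 9 of them.

9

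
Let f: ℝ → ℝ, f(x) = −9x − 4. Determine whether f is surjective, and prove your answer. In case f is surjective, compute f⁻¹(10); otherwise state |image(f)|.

-14/9

For any y ∈ ℝ, x = (y + 4)/(−9) satisfies f(x) = y.
Thus f is surjective.
Since f is surjective, we compute f⁻¹(10) = (10 + 4)/(−9) = −14/9.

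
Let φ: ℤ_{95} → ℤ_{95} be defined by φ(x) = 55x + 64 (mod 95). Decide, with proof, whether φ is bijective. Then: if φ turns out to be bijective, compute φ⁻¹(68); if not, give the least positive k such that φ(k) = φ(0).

19

Recall that injectivity means: for all u, v in the domain, φ(u) = φ(v) implies u = v.
We have gcd(55, 95) = 5 > 1. Taking u = 0 and v = 19: φ(0) = 64 and φ(19) = 55·19 + 64 = 1109 ≡ 64 (mod 95).
So φ(0) = φ(19) while 0 ≠ 19, hence φ is not injective, hence not bijective.
Since φ is not bijective, we find the least positive k with φ(k) = φ(0): this means 55k ≡ 0 (mod 95), i.e. 95 ∣ 55k. Since gcd(55, 95) = 5, dividing through by 5 this holds exactly when 19 ∣ 11k, and as gcd(11, 19) = 1, exactly when 19 ∣ k.
The smallest positive such k is 19.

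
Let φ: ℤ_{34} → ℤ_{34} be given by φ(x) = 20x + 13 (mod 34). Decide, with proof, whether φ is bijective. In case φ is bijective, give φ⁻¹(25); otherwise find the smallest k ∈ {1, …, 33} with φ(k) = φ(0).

We have gcd(20, 34) = 2 > 1. Taking x_1 = 0 and x_2 = 17: φ(0) = 13 and φ(17) = 20·17 + 13 = 353 ≡ 13 (mod 34).
So φ(0) = φ(17) while 0 ≠ 17, hence φ is not injective, hence not bijective.
Since φ is not bijective, we find the least positive k with φ(k) = φ(0): this means 20k ≡ 0 (mod 34), i.e. 34 ∣ 20k. Since gcd(20, 34) = 2, dividing through by 2 this holds exactly when 17 ∣ 10k, and as gcd(10, 17) = 1, exactly when 17 ∣ k.
The smallest positive such k is 17.

17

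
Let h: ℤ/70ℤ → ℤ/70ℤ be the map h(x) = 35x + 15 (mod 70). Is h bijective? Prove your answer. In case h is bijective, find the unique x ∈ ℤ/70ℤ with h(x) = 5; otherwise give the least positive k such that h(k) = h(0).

2

We have gcd(35, 70) = 35 > 1. Taking u = 0 and v = 2: h(0) = 15 and h(2) = 35·2 + 15 = 85 ≡ 15 (mod 70).
So h(0) = h(2) while 0 ≠ 2, so h is not injective, hence not bijective.
Since h is not bijective, we find the least positive k with h(k) = h(0): this means 35k ≡ 0 (mod 70), i.e. 70 ∣ 35k. Since gcd(35, 70) = 35, dividing through by 35 this holds exactly when 2 ∣ k.
The smallest positive such k is 2.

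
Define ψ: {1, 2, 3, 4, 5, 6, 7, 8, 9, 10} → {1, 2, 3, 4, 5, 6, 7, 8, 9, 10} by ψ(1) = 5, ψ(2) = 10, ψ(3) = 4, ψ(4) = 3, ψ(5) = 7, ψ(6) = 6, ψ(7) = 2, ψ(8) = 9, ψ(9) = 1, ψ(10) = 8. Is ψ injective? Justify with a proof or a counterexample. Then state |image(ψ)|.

10

The values ψ(1), …, ψ(10) are 5, 10, 4, 3, 7, 6, 2, 9, 1, 8 — all distinct.
So ψ(x_1) = ψ(x_2) only when x_1 = x_2, and ψ is injective.
The image of ψ is {1, 2, 3, 4, 5, 6, 7, 8, 9, 10}, which has 10 elements.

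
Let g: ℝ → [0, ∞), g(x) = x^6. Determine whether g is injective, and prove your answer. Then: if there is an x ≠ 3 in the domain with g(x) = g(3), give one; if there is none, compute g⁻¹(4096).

-3

g(3) = 729 = (−3)^6 = g(−3) (since 6 is even), with 3 ≠ −3. So g is not injective.
For the follow-up, such an x exists: taking x = −3 ∈ ℝ gives g(−3) = 729 = g(3) with −3 ≠ 3.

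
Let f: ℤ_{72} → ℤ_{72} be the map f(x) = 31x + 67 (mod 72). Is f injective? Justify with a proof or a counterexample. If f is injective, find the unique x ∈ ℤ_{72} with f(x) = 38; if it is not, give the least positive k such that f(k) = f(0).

If f(x_1) = f(x_2), then 31x_1 ≡ 31x_2 (mod 72). Because gcd(31, 72) = 1, we may cancel 31 to get x_1 ≡ x_2 (mod 72).
Therefore f is injective.
We now compute 31⁻¹ mod 72 explicitly. Euclid's algorithm: 72 = 2·31 + 10, 31 = 3·10 + 1; back-substituting gives 1 = 7·31 − 3·72, so 31⁻¹ ≡ 7 (mod 72).
Since f is injective, we compute f⁻¹(38): solve 31x + 67 ≡ 38 (mod 72), i.e. 31x ≡ 43 (mod 72).
Multiplying by 31⁻¹ = 7 gives x ≡ 7·43 = 301 = 4·72 + 13 ≡ 13 (mod 72).
Check: f(13) = 31·13 + 67 = 470 = 6·72 + 38 ≡ 38 (mod 72).

13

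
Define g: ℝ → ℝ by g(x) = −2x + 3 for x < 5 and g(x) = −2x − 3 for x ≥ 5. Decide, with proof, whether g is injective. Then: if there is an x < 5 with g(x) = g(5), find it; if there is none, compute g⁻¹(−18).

15/2

Both pieces are strictly decreasing (slopes −2 and −2), so each is injective on its own interval.
The left piece maps (−∞, 5) onto (−7, ∞); the right piece maps [5, ∞) onto (−∞, −13].
These images are disjoint, so no value is attained by both pieces. Thus g is injective.
Because the two images are disjoint, no x < 5 has g(x) = g(5), so we compute g⁻¹(−18): −18 lies in (−∞, −13], so solve −2x − 3 = −18: x = (−18 + 3)/(−2) = 15/2.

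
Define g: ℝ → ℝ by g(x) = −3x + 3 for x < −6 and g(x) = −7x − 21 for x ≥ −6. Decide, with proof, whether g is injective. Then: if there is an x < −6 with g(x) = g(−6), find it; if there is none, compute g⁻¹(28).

-25/3

Both pieces are strictly decreasing (slopes −3 and −7), so each is injective on its own interval.
The left piece maps (−∞, −6) onto (21, ∞); the right piece maps [−6, ∞) onto (−∞, 21].
These images are disjoint, so no value is attained by both pieces. Thus g is injective.
Because the two images are disjoint, no x < −6 has g(x) = g(−6), so we compute g⁻¹(28): 28 lies in (21, ∞), so solve −3x + 3 = 28: x = (28 − 3)/(−3) = −25/3.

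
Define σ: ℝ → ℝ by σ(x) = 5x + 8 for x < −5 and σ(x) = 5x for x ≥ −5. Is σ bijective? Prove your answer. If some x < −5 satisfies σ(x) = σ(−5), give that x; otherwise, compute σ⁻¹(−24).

Both pieces are strictly increasing (slopes 5 and 5), so each is injective on its own interval.
The left piece maps (−∞, −5) onto (−∞, −17); the right piece maps [−5, ∞) onto [−25, ∞).
These images overlap. In particular σ(−5) = −25 (right piece), and solving 5x + 8 = −25 on the left piece gives x = −33/5 < −5.
So σ(−33/5) = σ(−5) with −33/5 ≠ −5, and σ is not injective, hence not bijective. This x = −33/5 is the requested value below −5.

-33/5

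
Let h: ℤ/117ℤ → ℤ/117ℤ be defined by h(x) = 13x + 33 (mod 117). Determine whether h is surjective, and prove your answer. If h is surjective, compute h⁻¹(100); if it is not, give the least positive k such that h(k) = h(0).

Since gcd(13, 117) = 13, we have 13x ≡ 0 (mod 13) for all x, so h(x) ≡ 7 (mod 13).
But 0 ≢ 7 (mod 13), so 0 ∈ ℤ/117ℤ has no preimage. Thus h is not surjective.
Since h is not surjective, we find the least positive k with h(k) = h(0): this means 13k ≡ 0 (mod 117), i.e. 117 ∣ 13k. Since gcd(13, 117) = 13, dividing through by 13 this holds exactly when 9 ∣ k.
The smallest positive such k is 9.

9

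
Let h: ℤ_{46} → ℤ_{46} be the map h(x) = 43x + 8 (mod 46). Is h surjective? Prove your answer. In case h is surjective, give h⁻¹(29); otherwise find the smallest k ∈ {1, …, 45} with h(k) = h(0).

Since gcd(43, 46) = 1, 43 is invertible modulo 46. Euclid's algorithm: 46 = 1·43 + 3, 43 = 14·3 + 1; back-substituting gives 1 = 15·43 − 14·46, so 43⁻¹ ≡ 15 (mod 46).
For any y ∈ ℤ_{46}, x = 15(y − 8) mod 46 satisfies h(x) = 43·15(y − 8) + 8 ≡ y (since 43·15 ≡ 1 mod 46). So every y has a preimage.
Thus h is surjective.
Since h is surjective, we compute h⁻¹(29): solve 43x + 8 ≡ 29 (mod 46), i.e. 43x ≡ 21 (mod 46).
Multiplying by 43⁻¹ = 15 gives x ≡ 15·21 = 315 = 6·46 + 39 ≡ 39 (mod 46).
Check: h(39) = 43·39 + 8 = 1685 = 36·46 + 29 ≡ 29 (mod 46).

39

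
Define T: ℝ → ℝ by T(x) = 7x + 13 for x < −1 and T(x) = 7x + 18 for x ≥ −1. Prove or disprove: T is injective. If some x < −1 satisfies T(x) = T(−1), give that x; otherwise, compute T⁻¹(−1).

-2

Both pieces are strictly increasing (slopes 7 and 7), so each is injective on its own interval.
The left piece maps (−∞, −1) onto (−∞, 6); the right piece maps [−1, ∞) onto [11, ∞).
These images are disjoint, so no value is attained by both pieces. Therefore T is injective.
Because the two images are disjoint, no x < −1 has T(x) = T(−1), so we compute T⁻¹(−1): −1 lies in (−∞, 6), so solve 7x + 13 = −1: x = (−1 − 13)/7 = −2.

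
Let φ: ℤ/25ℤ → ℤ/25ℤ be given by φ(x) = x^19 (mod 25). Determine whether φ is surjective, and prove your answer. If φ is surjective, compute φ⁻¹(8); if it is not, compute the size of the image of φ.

21

φ(0) = 0^19 = 0.
φ(5): Repeated squaring mod 25: 5^1 ≡ 5, 5^2 ≡ 5² = 25 ≡ 0, 5^4 ≡ 0² = 0, 5^8 ≡ 0² = 0, 5^16 ≡ 0² = 0. Since 19 = 16 + 2 + 1, 5^19 ≡ 0·0·5: 0·0 = 0, then 0·5 = 0. So 5^19 ≡ 0 (mod 25).
So φ(0) = φ(5) = 0 while 0 ≠ 5, thus φ is not injective.
A non-injective map from the 25-element set ℤ/25ℤ to itself takes at most 24 distinct values, so it cannot be surjective. Therefore φ is not surjective.
Since φ is not surjective, we determine |image(φ)|. Computing x^19 mod 25 for each x (by repeated squaring, reducing mod 25 at every step), the values φ(0), φ(1), …, φ(24) are: 0, 1, 13, 17, 19, 0, 21, 18, 22, 14, 0, 16, 23, 2, 9, 0, 11, 3, 7, 4, 0, 6, 8, 12, 24.
The distinct values are {0, 1, 2, 3, 4, 6, 7, 8, 9, 11, 12, 13, 14, 16, 17, 18, 19, 21, 22, 23, 24}; there are 21 of them.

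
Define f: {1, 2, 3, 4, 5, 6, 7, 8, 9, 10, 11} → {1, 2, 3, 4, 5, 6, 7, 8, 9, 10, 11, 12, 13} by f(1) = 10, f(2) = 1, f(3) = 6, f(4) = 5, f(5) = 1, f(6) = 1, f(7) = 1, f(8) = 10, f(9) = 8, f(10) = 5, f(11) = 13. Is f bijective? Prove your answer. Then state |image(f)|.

6

f(2) = 1 = f(5) with 2 ≠ 5, so f is not injective, hence not bijective.
The image of f is {1, 5, 6, 8, 10, 13}, which has 6 elements.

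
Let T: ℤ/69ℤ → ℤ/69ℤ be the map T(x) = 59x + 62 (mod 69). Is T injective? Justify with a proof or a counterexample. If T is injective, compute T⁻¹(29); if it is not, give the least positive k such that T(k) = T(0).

24

By definition, injectivity means: for all s, t in the domain, T(s) = T(t) implies s = t.
If T(s) = T(t), then 59s ≡ 59t (mod 69). Because gcd(59, 69) = 1, we may cancel 59 to get s ≡ t (mod 69).
So T is injective.
We now compute 59⁻¹ mod 69 explicitly. Euclid's algorithm: 69 = 1·59 + 10, 59 = 5·10 + 9, 10 = 1·9 + 1; back-substituting gives 1 = 62·59 − 53·69, so 59⁻¹ ≡ 62 (mod 69).
Since T is injective, we compute T⁻¹(29): solve 59x + 62 ≡ 29 (mod 69), i.e. 59x ≡ 36 (mod 69).
Multiplying by 59⁻¹ = 62 gives x ≡ 62·36 = 2232 = 32·69 + 24 ≡ 24 (mod 69).
Check: T(24) = 59·24 + 62 = 1478 = 21·69 + 29 ≡ 29 (mod 69).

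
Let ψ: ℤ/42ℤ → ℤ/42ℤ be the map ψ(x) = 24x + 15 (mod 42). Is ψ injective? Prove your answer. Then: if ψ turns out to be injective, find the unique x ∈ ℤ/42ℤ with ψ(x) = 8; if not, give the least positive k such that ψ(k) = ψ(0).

7

By definition, ψ is injective if ψ(s) = ψ(t) implies s = t.
We have gcd(24, 42) = 6 > 1. Taking s = 0 and t = 7: ψ(0) = 15 and ψ(7) = 24·7 + 15 = 183 ≡ 15 (mod 42).
So ψ(0) = ψ(7) while 0 ≠ 7, thus ψ is not injective.
Since ψ is not injective, we find the least positive k with ψ(k) = ψ(0): this means 24k ≡ 0 (mod 42), i.e. 42 ∣ 24k. Since gcd(24, 42) = 6, dividing through by 6 this holds exactly when 7 ∣ 4k, and as gcd(4, 7) = 1, exactly when 7 ∣ k.
The smallest positive such k is 7.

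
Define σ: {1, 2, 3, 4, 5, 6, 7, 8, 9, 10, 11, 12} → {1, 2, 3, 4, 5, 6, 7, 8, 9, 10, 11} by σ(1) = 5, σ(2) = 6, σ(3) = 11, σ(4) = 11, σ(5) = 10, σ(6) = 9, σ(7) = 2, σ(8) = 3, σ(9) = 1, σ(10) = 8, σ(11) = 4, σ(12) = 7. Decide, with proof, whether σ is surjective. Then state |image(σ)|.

11

Every element of the codomain has a preimage: 1 = σ(9), 2 = σ(7), 3 = σ(8), 4 = σ(11), 5 = σ(1), 6 = σ(2), 7 = σ(12), 8 = σ(10), 9 = σ(6), 10 = σ(5), 11 = σ(3).
Therefore σ is surjective.
The image of σ is {1, 2, 3, 4, 5, 6, 7, 8, 9, 10, 11}, which has 11 elements.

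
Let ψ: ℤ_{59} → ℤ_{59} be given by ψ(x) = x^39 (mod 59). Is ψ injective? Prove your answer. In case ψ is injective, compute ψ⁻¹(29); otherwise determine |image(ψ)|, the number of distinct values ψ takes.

Since 59 is prime, the nonzero elements of ℤ_{59} form a cyclic group of order 58.
As gcd(39, 58) = 1, raising to the 39th power is a bijection on this group: if x_1^39 ≡ x_2^39 then (x_1x_2^{−1})^39 = 1, and the only element of order dividing gcd(39, 58) = 1 is 1, so x_1 = x_2.
With ψ(0) = 0 this makes ψ injective on all of ℤ_{59}, hence bijective (finite equal-size domain and codomain). In particular ψ is injective.
Since ψ is injective, we find the preimage of 29. The inverse of x ↦ x^39 on (ℤ_{59})^× is x ↦ x^3, because 39·3 = 117 = 2·58 + 1 ≡ 1 (mod 58) and x^{58} = 1 for x ≠ 0 (Fermat). So ψ⁻¹(29) = 29^3 mod 59.
Repeated squaring mod 59: 29^1 ≡ 29, 29^2 ≡ 29² = 841 ≡ 15. Since 3 = 2 + 1, 29^3 ≡ 15·29: 15·29 = 435 ≡ 22. So 29^3 ≡ 22 (mod 59).
Hence ψ⁻¹(29) = 22.

22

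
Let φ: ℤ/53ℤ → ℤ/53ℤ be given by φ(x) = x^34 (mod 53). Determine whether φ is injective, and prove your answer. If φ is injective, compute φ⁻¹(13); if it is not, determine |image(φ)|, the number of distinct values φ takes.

27

φ(26): Repeated squaring mod 53: 26^1 ≡ 26, 26^2 ≡ 26² = 676 ≡ 40, 26^4 ≡ 40² = 1600 ≡ 10, 26^8 ≡ 10² = 100 ≡ 47, 26^16 ≡ 47² = 2209 ≡ 36, 26^32 ≡ 36² = 1296 ≡ 24. Since 34 = 32 + 2, 26^34 ≡ 24·40: 24·40 = 960 ≡ 6. So 26^34 ≡ 6 (mod 53).
φ(27): Repeated squaring mod 53: 27^1 ≡ 27, 27^2 ≡ 27² = 729 ≡ 40, 27^4 ≡ 40² = 1600 ≡ 10, 27^8 ≡ 10² = 100 ≡ 47, 27^16 ≡ 47² = 2209 ≡ 36, 27^32 ≡ 36² = 1296 ≡ 24. Since 34 = 32 + 2, 27^34 ≡ 24·40: 24·40 = 960 ≡ 6. So 27^34 ≡ 6 (mod 53).
So φ(26) = φ(27) = 6 while 26 ≠ 27, thus φ is not injective.
Since φ is not injective, we determine |image(φ)|. Computing x^34 mod 53 for each x (by repeated squaring, reducing mod 53 at every step), the values φ(0), φ(1), …, φ(52) are: 0, 1, 9, 11, 28, 38, 46, 44, 40, 15, 24, 10, 43, 36, 25, 47, 42, 49, 29, 17, 4, 7, 37, 52, 16, 13, 6, 6, 13, 16, 52, 37, 7, 4, 17, 29, 49, 42, 47, 25, 36, 43, 10, 24, 15, 40, 44, 46, 38, 28, 11, 9, 1.
The distinct values are {0, 1, 4, 6, 7, 9, 10, 11, 13, 15, 16, 17, 24, 25, 28, 29, 36, 37, 38, 40, 42, 43, 44, 46, 47, 49, 52}; there are 27 of them.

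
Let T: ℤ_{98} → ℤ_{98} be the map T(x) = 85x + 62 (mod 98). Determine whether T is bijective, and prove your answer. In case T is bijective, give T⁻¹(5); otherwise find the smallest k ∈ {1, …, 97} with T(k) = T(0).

27

If T(u) = T(v), then 85u ≡ 85v (mod 98). Because gcd(85, 98) = 1, we may cancel 85 to get u ≡ v (mod 98).
We now compute 85⁻¹ mod 98 explicitly. Euclid's algorithm: 98 = 1·85 + 13, 85 = 6·13 + 7, 13 = 1·7 + 6, 7 = 1·6 + 1; back-substituting gives 1 = 15·85 − 13·98, so 85⁻¹ ≡ 15 (mod 98).
Then y ↦ 15(y − 62) is a two-sided inverse to T, so every y ∈ ℤ_{98} has a preimage.
So T is bijective.
Since T is bijective, we find T⁻¹(5): we need 85x ≡ 5 − 62 ≡ 41 (mod 98). Using 85⁻¹ = 15: x ≡ 15·41 = 615 = 6·98 + 27, so x = 27.
Check: T(27) = 85·27 + 62 = 2357 = 24·98 + 5 ≡ 5 (mod 98).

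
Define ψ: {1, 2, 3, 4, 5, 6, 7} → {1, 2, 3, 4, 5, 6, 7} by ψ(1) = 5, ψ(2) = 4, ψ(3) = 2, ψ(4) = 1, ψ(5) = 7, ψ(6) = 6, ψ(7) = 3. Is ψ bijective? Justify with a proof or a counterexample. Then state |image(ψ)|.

7

The values 5, 4, 2, 1, 7, 6, 3 are a permutation of {1, 2, 3, 4, 5, 6, 7}: each element appears exactly once.
So ψ is injective and surjective, hence bijective.
The image of ψ is {1, 2, 3, 4, 5, 6, 7}, which has 7 elements.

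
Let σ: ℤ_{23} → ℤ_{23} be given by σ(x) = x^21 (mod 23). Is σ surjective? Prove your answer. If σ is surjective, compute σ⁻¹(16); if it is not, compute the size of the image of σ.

13

Since 23 is prime, the nonzero elements of ℤ_{23} form a cyclic group of order 22.
As gcd(21, 22) = 1, raising to the 21st power is a bijection on this group: if x_1^21 ≡ x_2^21 then (x_1x_2^{−1})^21 = 1, and the only element of order dividing gcd(21, 22) = 1 is 1, so x_1 = x_2.
With σ(0) = 0 this makes σ injective on all of ℤ_{23}, hence bijective (finite equal-size domain and codomain). In particular σ is surjective.
Since σ is surjective, we find the preimage of 16. The inverse of x ↦ x^21 on (ℤ_{23})^× is x ↦ x^21, because 21·21 = 441 = 20·22 + 1 ≡ 1 (mod 22) and x^{22} = 1 for x ≠ 0 (Fermat). So σ⁻¹(16) = 16^21 mod 23.
Repeated squaring mod 23: 16^1 ≡ 16, 16^2 ≡ 16² = 256 ≡ 3, 16^4 ≡ 3² = 9, 16^8 ≡ 9² = 81 ≡ 12, 16^16 ≡ 12² = 144 ≡ 6. Since 21 = 16 + 4 + 1, 16^21 ≡ 6·9·16: 6·9 = 54 ≡ 8, then 8·16 = 128 ≡ 13. So 16^21 ≡ 13 (mod 23).
Hence σ⁻¹(16) = 13.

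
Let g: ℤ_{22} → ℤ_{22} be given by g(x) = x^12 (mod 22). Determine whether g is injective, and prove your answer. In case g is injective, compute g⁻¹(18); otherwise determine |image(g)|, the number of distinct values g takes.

g(10): Repeated squaring mod 22: 10^1 ≡ 10, 10^2 ≡ 10² = 100 ≡ 12, 10^4 ≡ 12² = 144 ≡ 12, 10^8 ≡ 12² = 144 ≡ 12. Since 12 = 8 + 4, 10^12 ≡ 12·12: 12·12 = 144 ≡ 12. So 10^12 ≡ 12 (mod 22).
g(12): Repeated squaring mod 22: 12^1 ≡ 12, 12^2 ≡ 12² = 144 ≡ 12, 12^4 ≡ 12² = 144 ≡ 12, 12^8 ≡ 12² = 144 ≡ 12. Since 12 = 8 + 4, 12^12 ≡ 12·12: 12·12 = 144 ≡ 12. So 12^12 ≡ 12 (mod 22).
So g(10) = g(12) = 12 while 10 ≠ 12, so g is not injective.
Since g is not injective, we determine |image(g)|. Computing x^12 mod 22 for each x (by repeated squaring, reducing mod 22 at every step), the values g(0), g(1), …, g(21) are: 0, 1, 4, 9, 16, 3, 14, 5, 20, 15, 12, 11, 12, 15, 20, 5, 14, 3, 16, 9, 4, 1.
The distinct values are {0, 1, 3, 4, 5, 9, 11, 12, 14, 15, 16, 20}; there are 12 of them.

12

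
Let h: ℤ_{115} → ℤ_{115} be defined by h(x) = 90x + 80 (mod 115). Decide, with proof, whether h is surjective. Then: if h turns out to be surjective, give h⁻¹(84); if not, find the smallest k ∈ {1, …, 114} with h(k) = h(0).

Recall: surjectivity means every element of the codomain has a preimage under h.
Since gcd(90, 115) = 5, we have 90x ≡ 0 (mod 5) for all x, so h(x) ≡ 0 (mod 5).
But 1 ≢ 0 (mod 5), so 1 ∈ ℤ_{115} has no preimage. So h is not surjective.
Since h is not surjective, we find the least positive k with h(k) = h(0): this means 90k ≡ 0 (mod 115), i.e. 115 ∣ 90k. Since gcd(90, 115) = 5, dividing through by 5 this holds exactly when 23 ∣ 18k, and as gcd(18, 23) = 1, exactly when 23 ∣ k.
The smallest positive such k is 23.

23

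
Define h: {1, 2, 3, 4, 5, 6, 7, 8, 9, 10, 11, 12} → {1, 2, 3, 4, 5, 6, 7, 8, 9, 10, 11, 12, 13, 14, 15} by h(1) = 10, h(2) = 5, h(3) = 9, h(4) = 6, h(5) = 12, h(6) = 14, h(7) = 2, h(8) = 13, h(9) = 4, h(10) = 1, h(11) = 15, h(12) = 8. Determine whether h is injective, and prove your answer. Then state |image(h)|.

12

The values h(1), …, h(12) are 10, 5, 9, 6, 12, 14, 2, 13, 4, 1, 15, 8 — all distinct.
So h(u) = h(v) only when u = v, and h is injective.
The image of h is {1, 2, 4, 5, 6, 8, 9, 10, 12, 13, 14, 15}, which has 12 elements.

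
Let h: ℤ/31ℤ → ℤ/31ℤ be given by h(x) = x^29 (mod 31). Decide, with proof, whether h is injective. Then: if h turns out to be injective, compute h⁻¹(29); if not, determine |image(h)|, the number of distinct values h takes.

Since 31 is prime, the nonzero elements of ℤ/31ℤ form a cyclic group of order 30.
As gcd(29, 30) = 1, raising to the 29th power is a bijection on this group: if s^29 ≡ t^29 then (st^{−1})^29 = 1, and the only element of order dividing gcd(29, 30) = 1 is 1, so s = t.
With h(0) = 0 this makes h injective on all of ℤ/31ℤ, hence bijective (finite equal-size domain and codomain). In particular h is injective.
Since h is injective, we find the preimage of 29. The inverse of x ↦ x^29 on (ℤ/31ℤ)^× is x ↦ x^29, because 29·29 = 841 = 28·30 + 1 ≡ 1 (mod 30) and x^{30} = 1 for x ≠ 0 (Fermat). So h⁻¹(29) = 29^29 mod 31.
Repeated squaring mod 31: 29^1 ≡ 29, 29^2 ≡ 29² = 841 ≡ 4, 29^4 ≡ 4² = 16, 29^8 ≡ 16² = 256 ≡ 8, 29^16 ≡ 8² = 64 ≡ 2. Since 29 = 16 + 8 + 4 + 1, 29^29 ≡ 2·8·16·29: 2·8 = 16, then 16·16 = 256 ≡ 8, then 8·29 = 232 ≡ 15. So 29^29 ≡ 15 (mod 31).
Hence h⁻¹(29) = 15.

15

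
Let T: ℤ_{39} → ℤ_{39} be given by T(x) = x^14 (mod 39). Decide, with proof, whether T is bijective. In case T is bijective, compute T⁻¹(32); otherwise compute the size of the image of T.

14

T(5): Repeated squaring mod 39: 5^1 ≡ 5, 5^2 ≡ 5² = 25, 5^4 ≡ 25² = 625 ≡ 1, 5^8 ≡ 1² = 1. Since 14 = 8 + 4 + 2, 5^14 ≡ 1·1·25: 1·1 = 1, then 1·25 = 25. So 5^14 ≡ 25 (mod 39).
T(8): Repeated squaring mod 39: 8^1 ≡ 8, 8^2 ≡ 8² = 64 ≡ 25, 8^4 ≡ 25² = 625 ≡ 1, 8^8 ≡ 1² = 1. Since 14 = 8 + 4 + 2, 8^14 ≡ 1·1·25: 1·1 = 1, then 1·25 = 25. So 8^14 ≡ 25 (mod 39).
So T(5) = T(8) = 25 while 5 ≠ 8, therefore T is not injective, hence not bijective.
Since T is not bijective, we determine |image(T)|. Computing x^14 mod 39 for each x (by repeated squaring, reducing mod 39 at every step), the values T(0), T(1), …, T(38) are: 0, 1, 4, 9, 16, 25, 36, 10, 25, 3, 22, 4, 27, 13, 1, 30, 22, 16, 12, 10, 10, 12, 16, 22, 30, 1, 13, 27, 4, 22, 3, 25, 10, 36, 25, 16, 9, 4, 1.
The distinct values are {0, 1, 3, 4, 9, 10, 12, 13, 16, 22, 25, 27, 30, 36}; there are 14 of them.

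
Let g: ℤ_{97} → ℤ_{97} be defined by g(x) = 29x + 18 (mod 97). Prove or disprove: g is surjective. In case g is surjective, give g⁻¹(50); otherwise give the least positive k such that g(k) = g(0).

Since gcd(29, 97) = 1, 29 is invertible modulo 97. Euclid's algorithm: 97 = 3·29 + 10, 29 = 2·10 + 9, 10 = 1·9 + 1; back-substituting gives 1 = 87·29 − 26·97, so 29⁻¹ ≡ 87 (mod 97).
For any y ∈ ℤ_{97}, x = 87(y − 18) mod 97 satisfies g(x) = 29·87(y − 18) + 18 ≡ y (since 29·87 ≡ 1 mod 97). So every y has a preimage.
So g is surjective.
Since g is surjective, we compute g⁻¹(50): solve 29x + 18 ≡ 50 (mod 97), i.e. 29x ≡ 32 (mod 97).
Multiplying by 29⁻¹ = 87 gives x ≡ 87·32 = 2784 = 28·97 + 68 ≡ 68 (mod 97).
Check: g(68) = 29·68 + 18 = 1990 = 20·97 + 50 ≡ 50 (mod 97).

68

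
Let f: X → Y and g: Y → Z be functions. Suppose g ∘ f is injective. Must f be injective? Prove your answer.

injective

Suppose f(a) = f(b). Applying g: (g ∘ f)(a) = (g ∘ f)(b). Since g ∘ f is injective, a = b. Thus f is injective.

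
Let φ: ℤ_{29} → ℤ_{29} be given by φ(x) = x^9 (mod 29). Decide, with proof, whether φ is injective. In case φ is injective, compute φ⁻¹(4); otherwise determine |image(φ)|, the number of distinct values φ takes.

5

Since 29 is prime, the nonzero elements of ℤ_{29} form a cyclic group of order 28.
As gcd(9, 28) = 1, raising to the 9th power is a bijection on this group: if u^9 ≡ v^9 then (uv^{−1})^9 = 1, and the only element of order dividing gcd(9, 28) = 1 is 1, so u = v.
With φ(0) = 0 this makes φ injective on all of ℤ_{29}, hence bijective (finite equal-size domain and codomain). In particular φ is injective.
Since φ is injective, we find the preimage of 4. The inverse of x ↦ x^9 on (ℤ_{29})^× is x ↦ x^25, because 9·25 = 225 = 8·28 + 1 ≡ 1 (mod 28) and x^{28} = 1 for x ≠ 0 (Fermat). So φ⁻¹(4) = 4^25 mod 29.
Repeated squaring mod 29: 4^1 ≡ 4, 4^2 ≡ 4² = 16, 4^4 ≡ 16² = 256 ≡ 24, 4^8 ≡ 24² = 576 ≡ 25, 4^16 ≡ 25² = 625 ≡ 16. Since 25 = 16 + 8 + 1, 4^25 ≡ 16·25·4: 16·25 = 400 ≡ 23, then 23·4 = 92 ≡ 5. So 4^25 ≡ 5 (mod 29).
Hence φ⁻¹(4) = 5.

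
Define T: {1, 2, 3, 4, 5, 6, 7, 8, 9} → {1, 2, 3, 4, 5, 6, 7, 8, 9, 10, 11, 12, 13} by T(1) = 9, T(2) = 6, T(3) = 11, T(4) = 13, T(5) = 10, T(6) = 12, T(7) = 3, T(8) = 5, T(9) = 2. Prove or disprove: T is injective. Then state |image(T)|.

The values T(1), …, T(9) are 9, 6, 11, 13, 10, 12, 3, 5, 2 — all distinct.
So T(u) = T(v) only when u = v, and T is injective.
The image of T is {2, 3, 5, 6, 9, 10, 11, 12, 13}, which has 9 elements.

9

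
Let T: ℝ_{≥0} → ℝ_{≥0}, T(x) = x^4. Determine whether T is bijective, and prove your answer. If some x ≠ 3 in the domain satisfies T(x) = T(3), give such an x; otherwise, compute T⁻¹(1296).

6

On ℝ_{≥0}, x ↦ x^4 is strictly increasing (injective) and for any y ∈ ℝ_{≥0} the 4th root y^{1/4} lies in ℝ_{≥0} (surjective). So T is bijective.
Since x ↦ x^4 is strictly increasing on ℝ_{≥0}, it is injective there, so no x ≠ 3 in the domain has T(x) = T(3). We therefore compute T⁻¹(1296) = 1296^{1/4} = 6 (indeed 6^4 = 1296).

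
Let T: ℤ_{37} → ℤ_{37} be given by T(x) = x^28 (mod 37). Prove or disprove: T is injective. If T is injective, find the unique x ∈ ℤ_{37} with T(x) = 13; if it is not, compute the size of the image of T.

10

T(1) = 1^28 = 1.
T(6): Repeated squaring mod 37: 6^1 ≡ 6, 6^2 ≡ 6² = 36, 6^4 ≡ 36² = 1296 ≡ 1, 6^8 ≡ 1² = 1, 6^16 ≡ 1² = 1. Since 28 = 16 + 8 + 4, 6^28 ≡ 1·1·1: 1·1 = 1, then 1·1 = 1. So 6^28 ≡ 1 (mod 37).
So T(1) = T(6) = 1 while 1 ≠ 6, so T is not injective.
Since T is not injective, we determine |image(T)|. Computing x^28 mod 37 for each x (by repeated squaring, reducing mod 37 at every step), the values T(0), T(1), …, T(36) are: 0, 1, 12, 34, 33, 7, 1, 7, 26, 9, 10, 26, 12, 33, 10, 16, 16, 9, 34, 34, 9, 16, 16, 10, 33, 12, 26, 10, 9, 26, 7, 1, 7, 33, 34, 12, 1.
The distinct values are {0, 1, 7, 9, 10, 12, 16, 26, 33, 34}; there are 10 of them.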